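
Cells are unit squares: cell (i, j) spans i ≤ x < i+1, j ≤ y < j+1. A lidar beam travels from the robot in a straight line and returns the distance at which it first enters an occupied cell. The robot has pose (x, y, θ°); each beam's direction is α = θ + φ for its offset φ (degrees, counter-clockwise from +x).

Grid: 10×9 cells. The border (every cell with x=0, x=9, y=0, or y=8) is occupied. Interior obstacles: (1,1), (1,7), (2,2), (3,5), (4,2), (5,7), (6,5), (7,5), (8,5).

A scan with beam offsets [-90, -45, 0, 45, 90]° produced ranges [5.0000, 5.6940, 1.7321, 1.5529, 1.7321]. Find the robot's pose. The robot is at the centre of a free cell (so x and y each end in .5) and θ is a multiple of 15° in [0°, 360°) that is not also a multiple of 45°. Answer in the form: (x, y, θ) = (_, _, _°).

(x, y, θ) = (7.5, 2.5, 240°)

Candidates: 47 free-cell centres × 16 headings = 752 poses. Raycast each; keep the one whose scan matches to 4 dp.
  (8.5, 3.5, 75°): beam 1 = 0.5176 ≠ 5.0000 ✗
  (4.5, 1.5, 240°): beam 1 = 1.7321 ≠ 5.0000 ✗
  (6.5, 6.5, 255°): beam 1 = 4.6587 ≠ 5.0000 ✗
  (4.5, 3.5, 15°): beam 1 = 0.5176 ≠ 5.0000 ✗
  …
  (7.5, 2.5, 240°): r_1=5.0000, r_2=5.6940, r_3=1.7321, r_4=1.5529, r_5=1.7321 — all match ✓
Only this pose fits every beam.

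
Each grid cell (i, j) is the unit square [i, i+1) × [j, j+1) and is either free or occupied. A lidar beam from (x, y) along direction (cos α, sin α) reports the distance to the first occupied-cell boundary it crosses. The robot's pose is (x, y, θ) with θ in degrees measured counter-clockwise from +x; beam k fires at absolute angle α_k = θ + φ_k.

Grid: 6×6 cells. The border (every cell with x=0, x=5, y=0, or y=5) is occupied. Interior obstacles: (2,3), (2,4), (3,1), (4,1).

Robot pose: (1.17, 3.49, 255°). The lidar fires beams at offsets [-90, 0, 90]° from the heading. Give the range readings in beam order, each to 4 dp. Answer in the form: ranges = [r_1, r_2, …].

ranges = [0.1760, 0.6568, 0.8593]

beam 1: φ=-90°, α=165°
  direction (-0.9659, 0.2588); cell (1,3); t to first gridline: x 0.1760, y 1.9705 (then +1.0353 / +3.8637)
    (0,3) via x @ 0.1760  # hit
  → r_1 = 0.1760
beam 2: φ=0°, α=255°
  direction (-0.2588, -0.9659); cell (1,3); t to first gridline: x 0.6568, y 0.5073 (then +3.8637 / +1.0353)
    (1,2) via y @ 0.5073
    (0,2) via x @ 0.6568  # hit
  → r_2 = 0.6568
beam 3: φ=90°, α=345°
  direction (0.9659, -0.2588); cell (1,3); t to first gridline: x 0.8593, y 1.8932 (then +1.0353 / +3.8637)
    (2,3) via x @ 0.8593  # hit
  → r_3 = 0.8593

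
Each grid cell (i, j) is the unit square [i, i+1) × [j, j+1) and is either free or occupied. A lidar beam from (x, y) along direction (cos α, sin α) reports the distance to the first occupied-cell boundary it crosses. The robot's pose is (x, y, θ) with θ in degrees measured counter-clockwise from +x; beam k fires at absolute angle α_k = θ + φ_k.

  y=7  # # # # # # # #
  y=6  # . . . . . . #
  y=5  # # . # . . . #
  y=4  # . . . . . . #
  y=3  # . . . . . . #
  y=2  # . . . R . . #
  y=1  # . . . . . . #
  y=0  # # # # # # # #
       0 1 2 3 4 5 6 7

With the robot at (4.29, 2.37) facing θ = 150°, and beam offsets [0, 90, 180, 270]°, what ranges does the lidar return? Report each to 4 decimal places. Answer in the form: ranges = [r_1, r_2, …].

ranges = [3.7990, 1.5819, 2.7400, 5.3463]

beam 1: φ=0°, α=150°
  d=(-0.8660,0.5000)  start (4,2)  tX=0.3349 tY=1.2600  stride 1/|dx|=1.1547 1/|dy|=2.0000
    cross x-line → (3,2), t=0.3349
    cross y-line → (3,3), t=1.2600
    cross x-line → (2,3), t=1.4896
    cross x-line → (1,3), t=2.6443
    cross y-line → (1,4), t=3.2600
    cross x-line → (0,4), t=3.7990 (wall)
  → r_1 = 3.7990
beam 2: φ=90°, α=240°
  d=(-0.5000,-0.8660)  start (4,2)  tX=0.5800 tY=0.4272  stride 1/|dx|=2.0000 1/|dy|=1.1547
    cross y-line → (4,1), t=0.4272
    cross x-line → (3,1), t=0.5800
    cross y-line → (3,0), t=1.5819 (wall)
  → r_2 = 1.5819
beam 3: φ=180°, α=330°
  d=(0.8660,-0.5000)  start (4,2)  tX=0.8198 tY=0.7400  stride 1/|dx|=1.1547 1/|dy|=2.0000
    cross y-line → (4,1), t=0.7400
    cross x-line → (5,1), t=0.8198
    cross x-line → (6,1), t=1.9745
    cross y-line → (6,0), t=2.7400 (wall)
  → r_3 = 2.7400
beam 4: φ=270°, α=60°
  d=(0.5000,0.8660)  start (4,2)  tX=1.4200 tY=0.7275  stride 1/|dx|=2.0000 1/|dy|=1.1547
    cross y-line → (4,3), t=0.7275
    cross x-line → (5,3), t=1.4200
    cross y-line → (5,4), t=1.8822
    cross y-line → (5,5), t=3.0369
    cross x-line → (6,5), t=3.4200
    cross y-line → (6,6), t=4.1916
    cross y-line → (6,7), t=5.3463 (wall)
  → r_4 = 5.3463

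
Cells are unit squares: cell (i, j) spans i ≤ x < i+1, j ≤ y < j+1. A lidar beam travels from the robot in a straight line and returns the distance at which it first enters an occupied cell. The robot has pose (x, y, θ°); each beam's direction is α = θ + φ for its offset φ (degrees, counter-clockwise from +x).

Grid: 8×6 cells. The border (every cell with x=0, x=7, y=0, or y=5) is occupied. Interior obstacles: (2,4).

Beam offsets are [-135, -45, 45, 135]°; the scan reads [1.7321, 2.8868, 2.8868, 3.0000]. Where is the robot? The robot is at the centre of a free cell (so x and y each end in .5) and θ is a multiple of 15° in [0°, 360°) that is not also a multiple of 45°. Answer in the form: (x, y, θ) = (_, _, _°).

(x, y, θ) = (4.5, 2.5, 75°)

Enumerate (i+0.5, j+0.5, θ) over the 23 free cells and 16 admissible headings. For each, cast all 4 beams and compare to the given ranges.
  (6.5, 4.5, 60°): beam 1 = 1.9319 ≠ 1.7321 ✗
  (1.5, 1.5, 300°): beam 1 = 0.5176 ≠ 1.7321 ✗
  (6.5, 3.5, 285°): beam 1 = 3.0000 ≠ 1.7321 ✗
  (6.5, 1.5, 150°): beam 1 = 0.5176 ≠ 1.7321 ✗
  …
  (4.5, 2.5, 75°): r_1=1.7321, r_2=2.8868, r_3=2.8868, r_4=3.0000 — all match ✓
Unique over the lattice → pose = (4.5, 2.5, 75°).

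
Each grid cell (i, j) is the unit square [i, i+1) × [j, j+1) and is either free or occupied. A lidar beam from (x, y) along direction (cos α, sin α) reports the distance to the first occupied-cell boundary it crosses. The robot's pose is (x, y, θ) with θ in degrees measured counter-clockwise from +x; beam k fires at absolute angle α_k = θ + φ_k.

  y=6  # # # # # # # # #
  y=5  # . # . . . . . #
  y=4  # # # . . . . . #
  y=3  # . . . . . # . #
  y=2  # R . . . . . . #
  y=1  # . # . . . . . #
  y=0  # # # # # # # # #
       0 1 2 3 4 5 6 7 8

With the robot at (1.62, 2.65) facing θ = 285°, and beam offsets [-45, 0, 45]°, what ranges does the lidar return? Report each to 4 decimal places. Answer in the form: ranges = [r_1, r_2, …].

ranges = [1.2400, 1.4682, 1.3000]

beam 1: φ=-45°, α=240°
  d=(-0.5000,-0.8660)  start (1,2)  tX=1.2400 tY=0.7506  stride 1/|dx|=2.0000 1/|dy|=1.1547
    cross y-line → (1,1), t=0.7506
    cross x-line → (0,1), t=1.2400 (wall)
  → r_1 = 1.2400
beam 2: φ=0°, α=285°
  d=(0.2588,-0.9659)  start (1,2)  tX=1.4682 tY=0.6729  stride 1/|dx|=3.8637 1/|dy|=1.0353
    cross y-line → (1,1), t=0.6729
    cross x-line → (2,1), t=1.4682 (wall)
  → r_2 = 1.4682
beam 3: φ=45°, α=330°
  d=(0.8660,-0.5000)  start (1,2)  tX=0.4388 tY=1.3000  stride 1/|dx|=1.1547 1/|dy|=2.0000
    cross x-line → (2,2), t=0.4388
    cross y-line → (2,1), t=1.3000 (wall)
  → r_3 = 1.3000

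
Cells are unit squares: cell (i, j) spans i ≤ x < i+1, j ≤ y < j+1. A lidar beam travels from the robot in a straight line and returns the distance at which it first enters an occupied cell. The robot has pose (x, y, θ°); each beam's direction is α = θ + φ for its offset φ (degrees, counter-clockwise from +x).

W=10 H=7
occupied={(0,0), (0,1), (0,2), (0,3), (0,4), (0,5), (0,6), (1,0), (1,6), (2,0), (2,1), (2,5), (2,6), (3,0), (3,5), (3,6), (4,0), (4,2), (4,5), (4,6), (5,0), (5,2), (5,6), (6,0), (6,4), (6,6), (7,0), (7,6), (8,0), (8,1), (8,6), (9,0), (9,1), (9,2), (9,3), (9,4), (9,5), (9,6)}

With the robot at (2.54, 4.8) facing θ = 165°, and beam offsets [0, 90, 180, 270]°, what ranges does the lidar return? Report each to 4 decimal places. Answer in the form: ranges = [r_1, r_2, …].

beam 1: φ=0°, α=165°
  dir = (cos 165°, sin 165°) = (-0.9659, 0.2588); from cell (2,4)
  next x-line at t=0.5590, next y-line at t=0.7727; Δt_x=1.0353, Δt_y=3.8637
    x: enter (1,4) at t=0.5590
    y: enter (1,5) at t=0.7727
    x: enter (0,5) at t=1.5943 ← occupied
  → r_1 = 1.5943
beam 2: φ=90°, α=255°
  dir = (cos 255°, sin 255°) = (-0.2588, -0.9659); from cell (2,4)
  next x-line at t=2.0864, next y-line at t=0.8282; Δt_x=3.8637, Δt_y=1.0353
    y: enter (2,3) at t=0.8282
    y: enter (2,2) at t=1.8635
    x: enter (1,2) at t=2.0864
    y: enter (1,1) at t=2.8988
    y: enter (1,0) at t=3.9340 ← occupied
  → r_2 = 3.9340
beam 3: φ=180°, α=345°
  dir = (cos 345°, sin 345°) = (0.9659, -0.2588); from cell (2,4)
  next x-line at t=0.4762, next y-line at t=3.0910; Δt_x=1.0353, Δt_y=3.8637
    x: enter (3,4) at t=0.4762
    x: enter (4,4) at t=1.5115
    x: enter (5,4) at t=2.5468
    y: enter (5,3) at t=3.0910
    x: enter (6,3) at t=3.5821
    x: enter (7,3) at t=4.6173
    x: enter (8,3) at t=5.6526
    x: enter (9,3) at t=6.6879 ← occupied
  → r_3 = 6.6879
beam 4: φ=270°, α=75°
  dir = (cos 75°, sin 75°) = (0.2588, 0.9659); from cell (2,4)
  next x-line at t=1.7773, next y-line at t=0.2071; Δt_x=3.8637, Δt_y=1.0353
    y: enter (2,5) at t=0.2071 ← occupied
  → r_4 = 0.2071

ranges = [1.5943, 3.9340, 6.6879, 0.2071]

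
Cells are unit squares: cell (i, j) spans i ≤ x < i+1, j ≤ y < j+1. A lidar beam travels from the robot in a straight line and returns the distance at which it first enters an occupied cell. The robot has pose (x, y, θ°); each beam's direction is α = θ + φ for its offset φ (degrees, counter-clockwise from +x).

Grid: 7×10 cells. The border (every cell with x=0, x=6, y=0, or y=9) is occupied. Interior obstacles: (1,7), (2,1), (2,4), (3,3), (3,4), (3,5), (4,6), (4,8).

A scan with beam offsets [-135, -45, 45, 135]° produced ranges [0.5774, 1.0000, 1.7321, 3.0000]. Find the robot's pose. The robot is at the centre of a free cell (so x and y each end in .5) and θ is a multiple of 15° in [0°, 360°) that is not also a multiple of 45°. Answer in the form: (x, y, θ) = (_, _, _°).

(x, y, θ) = (4.5, 4.5, 285°)

Enumerate (i+0.5, j+0.5, θ) over the 32 free cells and 16 admissible headings. For each, cast all 4 beams and compare to the given ranges.
  (1.5, 1.5, 240°): beam 1 = 1.9319 ≠ 0.5774 ✗
  (3.5, 1.5, 60°): beam 1 = 0.5176 ≠ 0.5774 ✗
  (5.5, 1.5, 255°): beam 1 = 3.0000 ≠ 0.5774 ✗
  (4.5, 7.5, 300°): beam 1 = 3.6235 ≠ 0.5774 ✗
  …
  (4.5, 4.5, 285°): r_1=0.5774, r_2=1.0000, r_3=1.7321, r_4=3.0000 — all match ✓
Only this pose fits every beam.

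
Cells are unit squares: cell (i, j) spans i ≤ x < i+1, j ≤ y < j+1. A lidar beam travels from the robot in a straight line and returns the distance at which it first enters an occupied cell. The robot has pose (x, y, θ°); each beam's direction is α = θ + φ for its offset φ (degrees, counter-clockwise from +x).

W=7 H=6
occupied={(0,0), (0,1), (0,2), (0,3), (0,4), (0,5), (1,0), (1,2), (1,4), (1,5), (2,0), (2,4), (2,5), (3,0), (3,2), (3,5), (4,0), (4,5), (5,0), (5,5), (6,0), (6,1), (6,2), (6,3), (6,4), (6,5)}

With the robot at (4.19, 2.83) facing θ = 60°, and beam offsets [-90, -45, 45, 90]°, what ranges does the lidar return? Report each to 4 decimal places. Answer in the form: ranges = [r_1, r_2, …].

beam 1: φ=-90°, α=330°
  cosα=0.8660 sinα=-0.5000 | (4,2) | tMaxX 0.9353 tMaxY 1.6600 | tΔX 1.1547 tΔY 2.0000
    t=0.9353 [x] (5,2)
    t=1.6600 [y] (5,1)
    t=2.0900 [x] (6,1) — stop
  → r_1 = 2.0900
beam 2: φ=-45°, α=15°
  cosα=0.9659 sinα=0.2588 | (4,2) | tMaxX 0.8386 tMaxY 0.6568 | tΔX 1.0353 tΔY 3.8637
    t=0.6568 [y] (4,3)
    t=0.8386 [x] (5,3)
    t=1.8738 [x] (6,3) — stop
  → r_2 = 1.8738
beam 3: φ=45°, α=105°
  cosα=-0.2588 sinα=0.9659 | (4,2) | tMaxX 0.7341 tMaxY 0.1760 | tΔX 3.8637 tΔY 1.0353
    t=0.1760 [y] (4,3)
    t=0.7341 [x] (3,3)
    t=1.2113 [y] (3,4)
    t=2.2465 [y] (3,5) — stop
  → r_3 = 2.2465
beam 4: φ=90°, α=150°
  cosα=-0.8660 sinα=0.5000 | (4,2) | tMaxX 0.2194 tMaxY 0.3400 | tΔX 1.1547 tΔY 2.0000
    t=0.2194 [x] (3,2) — stop
  → r_4 = 0.2194

ranges = [2.0900, 1.8738, 2.2465, 0.2194]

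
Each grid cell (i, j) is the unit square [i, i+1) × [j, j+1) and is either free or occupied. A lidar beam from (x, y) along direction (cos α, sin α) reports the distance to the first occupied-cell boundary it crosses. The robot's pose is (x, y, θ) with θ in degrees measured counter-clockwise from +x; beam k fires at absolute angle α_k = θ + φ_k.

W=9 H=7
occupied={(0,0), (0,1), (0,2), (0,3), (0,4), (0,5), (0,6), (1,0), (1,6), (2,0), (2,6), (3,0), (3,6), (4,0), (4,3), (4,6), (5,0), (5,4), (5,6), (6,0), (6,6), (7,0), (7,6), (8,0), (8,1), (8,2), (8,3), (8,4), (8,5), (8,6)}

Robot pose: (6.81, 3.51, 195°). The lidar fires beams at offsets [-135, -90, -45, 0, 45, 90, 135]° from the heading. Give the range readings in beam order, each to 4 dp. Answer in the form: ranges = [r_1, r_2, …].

ranges = [2.3800, 2.5778, 0.9800, 1.8738, 2.8983, 2.5985, 1.3741]

beam 1: φ=-135°, α=60°
  d=(0.5000,0.8660)  start (6,3)  tX=0.3800 tY=0.5658  stride 1/|dx|=2.0000 1/|dy|=1.1547
    cross x-line → (7,3), t=0.3800
    cross y-line → (7,4), t=0.5658
    cross y-line → (7,5), t=1.7205
    cross x-line → (8,5), t=2.3800 (wall)
  → r_1 = 2.3800
beam 2: φ=-90°, α=105°
  d=(-0.2588,0.9659)  start (6,3)  tX=3.1296 tY=0.5073  stride 1/|dx|=3.8637 1/|dy|=1.0353
    cross y-line → (6,4), t=0.5073
    cross y-line → (6,5), t=1.5426
    cross y-line → (6,6), t=2.5778 (wall)
  → r_2 = 2.5778
beam 3: φ=-45°, α=150°
  d=(-0.8660,0.5000)  start (6,3)  tX=0.9353 tY=0.9800  stride 1/|dx|=1.1547 1/|dy|=2.0000
    cross x-line → (5,3), t=0.9353
    cross y-line → (5,4), t=0.9800 (wall)
  → r_3 = 0.9800
beam 4: φ=0°, α=195°
  d=(-0.9659,-0.2588)  start (6,3)  tX=0.8386 tY=1.9705  stride 1/|dx|=1.0353 1/|dy|=3.8637
    cross x-line → (5,3), t=0.8386
    cross x-line → (4,3), t=1.8738 (wall)
  → r_4 = 1.8738
beam 5: φ=45°, α=240°
  d=(-0.5000,-0.8660)  start (6,3)  tX=1.6200 tY=0.5889  stride 1/|dx|=2.0000 1/|dy|=1.1547
    cross y-line → (6,2), t=0.5889
    cross x-line → (5,2), t=1.6200
    cross y-line → (5,1), t=1.7436
    cross y-line → (5,0), t=2.8983 (wall)
  → r_5 = 2.8983
beam 6: φ=90°, α=285°
  d=(0.2588,-0.9659)  start (6,3)  tX=0.7341 tY=0.5280  stride 1/|dx|=3.8637 1/|dy|=1.0353
    cross y-line → (6,2), t=0.5280
    cross x-line → (7,2), t=0.7341
    cross y-line → (7,1), t=1.5633
    cross y-line → (7,0), t=2.5985 (wall)
  → r_6 = 2.5985
beam 7: φ=135°, α=330°
  d=(0.8660,-0.5000)  start (6,3)  tX=0.2194 tY=1.0200  stride 1/|dx|=1.1547 1/|dy|=2.0000
    cross x-line → (7,3), t=0.2194
    cross y-line → (7,2), t=1.0200
    cross x-line → (8,2), t=1.3741 (wall)
  → r_7 = 1.3741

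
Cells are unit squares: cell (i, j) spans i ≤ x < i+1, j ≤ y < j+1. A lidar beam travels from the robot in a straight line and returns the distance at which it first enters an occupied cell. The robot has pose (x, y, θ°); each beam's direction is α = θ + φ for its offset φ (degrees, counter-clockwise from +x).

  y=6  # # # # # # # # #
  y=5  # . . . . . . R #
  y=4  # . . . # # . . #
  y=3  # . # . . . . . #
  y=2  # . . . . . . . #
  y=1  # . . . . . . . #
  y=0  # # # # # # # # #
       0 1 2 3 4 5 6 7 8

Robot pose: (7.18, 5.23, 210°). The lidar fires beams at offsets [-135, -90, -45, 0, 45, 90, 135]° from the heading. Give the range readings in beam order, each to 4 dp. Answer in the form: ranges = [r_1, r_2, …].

beam 1: φ=-135°, α=75°
  dir = (cos 75°, sin 75°) = (0.2588, 0.9659); from cell (7,5)
  next x-line at t=3.1682, next y-line at t=0.7972; Δt_x=3.8637, Δt_y=1.0353
    y: enter (7,6) at t=0.7972 ← occupied
  → r_1 = 0.7972
beam 2: φ=-90°, α=120°
  dir = (cos 120°, sin 120°) = (-0.5000, 0.8660); from cell (7,5)
  next x-line at t=0.3600, next y-line at t=0.8891; Δt_x=2.0000, Δt_y=1.1547
    x: enter (6,5) at t=0.3600
    y: enter (6,6) at t=0.8891 ← occupied
  → r_2 = 0.8891
beam 3: φ=-45°, α=165°
  dir = (cos 165°, sin 165°) = (-0.9659, 0.2588); from cell (7,5)
  next x-line at t=0.1863, next y-line at t=2.9751; Δt_x=1.0353, Δt_y=3.8637
    x: enter (6,5) at t=0.1863
    x: enter (5,5) at t=1.2216
    x: enter (4,5) at t=2.2569
    y: enter (4,6) at t=2.9751 ← occupied
  → r_3 = 2.9751
beam 4: φ=0°, α=210°
  dir = (cos 210°, sin 210°) = (-0.8660, -0.5000); from cell (7,5)
  next x-line at t=0.2078, next y-line at t=0.4600; Δt_x=1.1547, Δt_y=2.0000
    x: enter (6,5) at t=0.2078
    y: enter (6,4) at t=0.4600
    x: enter (5,4) at t=1.3625 ← occupied
  → r_4 = 1.3625
beam 5: φ=45°, α=255°
  dir = (cos 255°, sin 255°) = (-0.2588, -0.9659); from cell (7,5)
  next x-line at t=0.6955, next y-line at t=0.2381; Δt_x=3.8637, Δt_y=1.0353
    y: enter (7,4) at t=0.2381
    x: enter (6,4) at t=0.6955
    y: enter (6,3) at t=1.2734
    y: enter (6,2) at t=2.3087
    y: enter (6,1) at t=3.3439
    y: enter (6,0) at t=4.3792 ← occupied
  → r_5 = 4.3792
beam 6: φ=90°, α=300°
  dir = (cos 300°, sin 300°) = (0.5000, -0.8660); from cell (7,5)
  next x-line at t=1.6400, next y-line at t=0.2656; Δt_x=2.0000, Δt_y=1.1547
    y: enter (7,4) at t=0.2656
    y: enter (7,3) at t=1.4203
    x: enter (8,3) at t=1.6400 ← occupied
  → r_6 = 1.6400
beam 7: φ=135°, α=345°
  dir = (cos 345°, sin 345°) = (0.9659, -0.2588); from cell (7,5)
  next x-line at t=0.8489, next y-line at t=0.8887; Δt_x=1.0353, Δt_y=3.8637
    x: enter (8,5) at t=0.8489 ← occupied
  → r_7 = 0.8489

ranges = [0.7972, 0.8891, 2.9751, 1.3625, 4.3792, 1.6400, 0.8489]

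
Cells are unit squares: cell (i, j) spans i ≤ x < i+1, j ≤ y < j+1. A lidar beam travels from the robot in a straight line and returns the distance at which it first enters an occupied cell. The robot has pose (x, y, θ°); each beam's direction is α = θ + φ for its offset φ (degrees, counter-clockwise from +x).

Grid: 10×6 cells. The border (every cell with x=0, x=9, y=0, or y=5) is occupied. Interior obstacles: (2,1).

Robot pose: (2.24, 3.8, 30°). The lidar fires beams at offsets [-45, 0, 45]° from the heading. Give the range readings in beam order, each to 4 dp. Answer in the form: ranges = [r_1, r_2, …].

ranges = [6.9985, 2.4000, 1.2423]

beam 1: φ=-45°, α=345°
  cosα=0.9659 sinα=-0.2588 | (2,3) | tMaxX 0.7868 tMaxY 3.0910 | tΔX 1.0353 tΔY 3.8637
    t=0.7868 [x] (3,3)
    t=1.8221 [x] (4,3)
    t=2.8574 [x] (5,3)
    t=3.0910 [y] (5,2)
    t=3.8926 [x] (6,2)
    t=4.9279 [x] (7,2)
    t=5.9632 [x] (8,2)
    t=6.9547 [y] (8,1)
    t=6.9985 [x] (9,1) — stop
  → r_1 = 6.9985
beam 2: φ=0°, α=30°
  cosα=0.8660 sinα=0.5000 | (2,3) | tMaxX 0.8776 tMaxY 0.4000 | tΔX 1.1547 tΔY 2.0000
    t=0.4000 [y] (2,4)
    t=0.8776 [x] (3,4)
    t=2.0323 [x] (4,4)
    t=2.4000 [y] (4,5) — stop
  → r_2 = 2.4000
beam 3: φ=45°, α=75°
  cosα=0.2588 sinα=0.9659 | (2,3) | tMaxX 2.9364 tMaxY 0.2071 | tΔX 3.8637 tΔY 1.0353
    t=0.2071 [y] (2,4)
    t=1.2423 [y] (2,5) — stop
  → r_3 = 1.2423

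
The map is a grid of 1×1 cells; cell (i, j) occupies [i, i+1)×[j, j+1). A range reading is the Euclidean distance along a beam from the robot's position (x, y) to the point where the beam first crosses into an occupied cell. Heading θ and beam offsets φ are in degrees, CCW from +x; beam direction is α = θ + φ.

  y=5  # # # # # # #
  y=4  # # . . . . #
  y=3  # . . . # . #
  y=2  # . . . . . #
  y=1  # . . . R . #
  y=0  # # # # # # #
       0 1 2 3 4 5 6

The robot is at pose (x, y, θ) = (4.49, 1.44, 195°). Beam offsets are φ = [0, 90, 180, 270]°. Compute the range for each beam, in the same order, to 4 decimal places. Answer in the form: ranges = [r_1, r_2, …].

ranges = [1.7000, 0.4555, 1.5633, 1.6150]

beam 1: φ=0°, α=195°
  dir = (cos 195°, sin 195°) = (-0.9659, -0.2588); from cell (4,1)
  next x-line at t=0.5073, next y-line at t=1.7000; Δt_x=1.0353, Δt_y=3.8637
    x: enter (3,1) at t=0.5073
    x: enter (2,1) at t=1.5426
    y: enter (2,0) at t=1.7000 ← occupied
  → r_1 = 1.7000
beam 2: φ=90°, α=285°
  dir = (cos 285°, sin 285°) = (0.2588, -0.9659); from cell (4,1)
  next x-line at t=1.9705, next y-line at t=0.4555; Δt_x=3.8637, Δt_y=1.0353
    y: enter (4,0) at t=0.4555 ← occupied
  → r_2 = 0.4555
beam 3: φ=180°, α=15°
  dir = (cos 15°, sin 15°) = (0.9659, 0.2588); from cell (4,1)
  next x-line at t=0.5280, next y-line at t=2.1637; Δt_x=1.0353, Δt_y=3.8637
    x: enter (5,1) at t=0.5280
    x: enter (6,1) at t=1.5633 ← occupied
  → r_3 = 1.5633
beam 4: φ=270°, α=105°
  dir = (cos 105°, sin 105°) = (-0.2588, 0.9659); from cell (4,1)
  next x-line at t=1.8932, next y-line at t=0.5798; Δt_x=3.8637, Δt_y=1.0353
    y: enter (4,2) at t=0.5798
    y: enter (4,3) at t=1.6150 ← occupied
  → r_4 = 1.6150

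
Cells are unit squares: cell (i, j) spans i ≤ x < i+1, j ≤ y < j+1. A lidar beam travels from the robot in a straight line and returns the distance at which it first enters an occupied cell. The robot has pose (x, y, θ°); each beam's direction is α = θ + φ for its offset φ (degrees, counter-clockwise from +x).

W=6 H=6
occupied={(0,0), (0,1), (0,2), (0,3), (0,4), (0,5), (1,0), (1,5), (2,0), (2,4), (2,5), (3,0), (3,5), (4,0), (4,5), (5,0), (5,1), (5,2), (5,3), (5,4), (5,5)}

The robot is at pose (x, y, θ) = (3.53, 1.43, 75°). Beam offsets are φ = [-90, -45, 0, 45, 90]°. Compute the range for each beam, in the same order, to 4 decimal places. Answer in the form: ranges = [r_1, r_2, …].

ranges = [1.5219, 1.6974, 3.6959, 2.9676, 2.6192]

beam 1: φ=-90°, α=345°
  dir = (cos 345°, sin 345°) = (0.9659, -0.2588); from cell (3,1)
  next x-line at t=0.4866, next y-line at t=1.6614; Δt_x=1.0353, Δt_y=3.8637
    x: enter (4,1) at t=0.4866
    x: enter (5,1) at t=1.5219 ← occupied
  → r_1 = 1.5219
beam 2: φ=-45°, α=30°
  dir = (cos 30°, sin 30°) = (0.8660, 0.5000); from cell (3,1)
  next x-line at t=0.5427, next y-line at t=1.1400; Δt_x=1.1547, Δt_y=2.0000
    x: enter (4,1) at t=0.5427
    y: enter (4,2) at t=1.1400
    x: enter (5,2) at t=1.6974 ← occupied
  → r_2 = 1.6974
beam 3: φ=0°, α=75°
  dir = (cos 75°, sin 75°) = (0.2588, 0.9659); from cell (3,1)
  next x-line at t=1.8159, next y-line at t=0.5901; Δt_x=3.8637, Δt_y=1.0353
    y: enter (3,2) at t=0.5901
    y: enter (3,3) at t=1.6254
    x: enter (4,3) at t=1.8159
    y: enter (4,4) at t=2.6607
    y: enter (4,5) at t=3.6959 ← occupied
  → r_3 = 3.6959
beam 4: φ=45°, α=120°
  dir = (cos 120°, sin 120°) = (-0.5000, 0.8660); from cell (3,1)
  next x-line at t=1.0600, next y-line at t=0.6582; Δt_x=2.0000, Δt_y=1.1547
    y: enter (3,2) at t=0.6582
    x: enter (2,2) at t=1.0600
    y: enter (2,3) at t=1.8129
    y: enter (2,4) at t=2.9676 ← occupied
  → r_4 = 2.9676
beam 5: φ=90°, α=165°
  dir = (cos 165°, sin 165°) = (-0.9659, 0.2588); from cell (3,1)
  next x-line at t=0.5487, next y-line at t=2.2023; Δt_x=1.0353, Δt_y=3.8637
    x: enter (2,1) at t=0.5487
    x: enter (1,1) at t=1.5840
    y: enter (1,2) at t=2.2023
    x: enter (0,2) at t=2.6192 ← occupied
  → r_5 = 2.6192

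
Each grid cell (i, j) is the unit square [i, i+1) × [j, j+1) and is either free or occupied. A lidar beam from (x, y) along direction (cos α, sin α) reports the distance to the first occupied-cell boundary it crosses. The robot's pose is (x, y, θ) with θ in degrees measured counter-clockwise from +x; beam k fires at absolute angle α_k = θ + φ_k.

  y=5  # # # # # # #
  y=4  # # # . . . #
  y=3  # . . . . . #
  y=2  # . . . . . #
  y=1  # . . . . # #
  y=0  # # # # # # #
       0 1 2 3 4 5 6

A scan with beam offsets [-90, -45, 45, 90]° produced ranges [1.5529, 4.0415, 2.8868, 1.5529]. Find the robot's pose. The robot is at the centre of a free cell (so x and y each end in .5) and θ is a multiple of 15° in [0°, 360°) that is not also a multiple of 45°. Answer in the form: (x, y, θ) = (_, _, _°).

Enumerate (i+0.5, j+0.5, θ) over the 17 free cells and 16 admissible headings. For each, cast all 4 beams and compare to the given ranges.
  (5.5, 2.5, 255°): beam 1 = 4.6587 ≠ 1.5529 ✗
  (3.5, 3.5, 150°): beam 1 = 1.7321 ≠ 1.5529 ✗
  (1.5, 2.5, 30°): beam 1 = 1.7321 ≠ 1.5529 ✗
  (2.5, 2.5, 165°): beam 2 = 1.7321 ≠ 4.0415 ✗
  …
  (4.5, 4.5, 255°): r_1=1.5529, r_2=4.0415, r_3=2.8868, r_4=1.5529 — all match ✓
Unique over the lattice → pose = (4.5, 4.5, 255°).

(x, y, θ) = (4.5, 4.5, 255°)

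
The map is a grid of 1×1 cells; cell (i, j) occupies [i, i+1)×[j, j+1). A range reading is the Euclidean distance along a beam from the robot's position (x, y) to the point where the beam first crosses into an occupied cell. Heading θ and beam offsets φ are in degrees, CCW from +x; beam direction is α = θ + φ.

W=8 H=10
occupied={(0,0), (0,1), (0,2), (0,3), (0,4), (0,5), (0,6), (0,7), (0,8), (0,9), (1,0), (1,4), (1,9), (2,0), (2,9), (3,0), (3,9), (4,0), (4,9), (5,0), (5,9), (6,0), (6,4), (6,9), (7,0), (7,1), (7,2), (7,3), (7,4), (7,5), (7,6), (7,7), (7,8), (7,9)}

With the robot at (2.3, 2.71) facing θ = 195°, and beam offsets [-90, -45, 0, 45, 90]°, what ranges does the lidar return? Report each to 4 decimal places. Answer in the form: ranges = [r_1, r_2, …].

ranges = [1.3355, 1.5011, 1.3459, 1.9745, 1.7703]

beam 1: φ=-90°, α=105°
  cosα=-0.2588 sinα=0.9659 | (2,2) | tMaxX 1.1591 tMaxY 0.3002 | tΔX 3.8637 tΔY 1.0353
    t=0.3002 [y] (2,3)
    t=1.1591 [x] (1,3)
    t=1.3355 [y] (1,4) — stop
  → r_1 = 1.3355
beam 2: φ=-45°, α=150°
  cosα=-0.8660 sinα=0.5000 | (2,2) | tMaxX 0.3464 tMaxY 0.5800 | tΔX 1.1547 tΔY 2.0000
    t=0.3464 [x] (1,2)
    t=0.5800 [y] (1,3)
    t=1.5011 [x] (0,3) — stop
  → r_2 = 1.5011
beam 3: φ=0°, α=195°
  cosα=-0.9659 sinα=-0.2588 | (2,2) | tMaxX 0.3106 tMaxY 2.7432 | tΔX 1.0353 tΔY 3.8637
    t=0.3106 [x] (1,2)
    t=1.3459 [x] (0,2) — stop
  → r_3 = 1.3459
beam 4: φ=45°, α=240°
  cosα=-0.5000 sinα=-0.8660 | (2,2) | tMaxX 0.6000 tMaxY 0.8198 | tΔX 2.0000 tΔY 1.1547
    t=0.6000 [x] (1,2)
    t=0.8198 [y] (1,1)
    t=1.9745 [y] (1,0) — stop
  → r_4 = 1.9745
beam 5: φ=90°, α=285°
  cosα=0.2588 sinα=-0.9659 | (2,2) | tMaxX 2.7046 tMaxY 0.7350 | tΔX 3.8637 tΔY 1.0353
    t=0.7350 [y] (2,1)
    t=1.7703 [y] (2,0) — stop
  → r_5 = 1.7703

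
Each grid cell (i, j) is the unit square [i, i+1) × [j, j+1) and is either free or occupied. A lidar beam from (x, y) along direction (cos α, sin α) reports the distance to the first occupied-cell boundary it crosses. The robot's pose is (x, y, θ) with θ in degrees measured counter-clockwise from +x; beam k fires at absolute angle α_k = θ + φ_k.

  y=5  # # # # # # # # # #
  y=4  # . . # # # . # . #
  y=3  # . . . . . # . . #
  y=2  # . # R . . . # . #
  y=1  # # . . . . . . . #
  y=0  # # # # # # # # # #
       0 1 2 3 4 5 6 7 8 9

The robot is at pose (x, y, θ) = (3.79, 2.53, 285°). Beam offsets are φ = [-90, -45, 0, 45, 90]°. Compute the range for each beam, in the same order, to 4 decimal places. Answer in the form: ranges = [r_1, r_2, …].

ranges = [0.8179, 1.7667, 1.5840, 3.0600, 2.2880]

beam 1: φ=-90°, α=195°
  d=(-0.9659,-0.2588)  start (3,2)  tX=0.8179 tY=2.0478  stride 1/|dx|=1.0353 1/|dy|=3.8637
    cross x-line → (2,2), t=0.8179 (wall)
  → r_1 = 0.8179
beam 2: φ=-45°, α=240°
  d=(-0.5000,-0.8660)  start (3,2)  tX=1.5800 tY=0.6120  stride 1/|dx|=2.0000 1/|dy|=1.1547
    cross y-line → (3,1), t=0.6120
    cross x-line → (2,1), t=1.5800
    cross y-line → (2,0), t=1.7667 (wall)
  → r_2 = 1.7667
beam 3: φ=0°, α=285°
  d=(0.2588,-0.9659)  start (3,2)  tX=0.8114 tY=0.5487  stride 1/|dx|=3.8637 1/|dy|=1.0353
    cross y-line → (3,1), t=0.5487
    cross x-line → (4,1), t=0.8114
    cross y-line → (4,0), t=1.5840 (wall)
  → r_3 = 1.5840
beam 4: φ=45°, α=330°
  d=(0.8660,-0.5000)  start (3,2)  tX=0.2425 tY=1.0600  stride 1/|dx|=1.1547 1/|dy|=2.0000
    cross x-line → (4,2), t=0.2425
    cross y-line → (4,1), t=1.0600
    cross x-line → (5,1), t=1.3972
    cross x-line → (6,1), t=2.5519
    cross y-line → (6,0), t=3.0600 (wall)
  → r_4 = 3.0600
beam 5: φ=90°, α=15°
  d=(0.9659,0.2588)  start (3,2)  tX=0.2174 tY=1.8159  stride 1/|dx|=1.0353 1/|dy|=3.8637
    cross x-line → (4,2), t=0.2174
    cross x-line → (5,2), t=1.2527
    cross y-line → (5,3), t=1.8159
    cross x-line → (6,3), t=2.2880 (wall)
  → r_5 = 2.2880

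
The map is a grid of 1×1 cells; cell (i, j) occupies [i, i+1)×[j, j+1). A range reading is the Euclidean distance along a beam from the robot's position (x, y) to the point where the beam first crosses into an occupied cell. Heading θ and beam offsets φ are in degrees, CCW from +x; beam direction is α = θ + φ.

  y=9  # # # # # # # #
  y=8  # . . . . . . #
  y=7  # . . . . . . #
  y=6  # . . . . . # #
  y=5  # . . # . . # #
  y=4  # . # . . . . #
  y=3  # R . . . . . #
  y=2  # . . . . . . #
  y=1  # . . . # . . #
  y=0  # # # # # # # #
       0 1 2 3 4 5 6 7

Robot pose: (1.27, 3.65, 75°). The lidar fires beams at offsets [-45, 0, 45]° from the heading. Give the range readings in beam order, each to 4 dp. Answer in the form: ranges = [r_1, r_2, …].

beam 1: φ=-45°, α=30°
  d=(0.8660,0.5000)  start (1,3)  tX=0.8429 tY=0.7000  stride 1/|dx|=1.1547 1/|dy|=2.0000
    cross y-line → (1,4), t=0.7000
    cross x-line → (2,4), t=0.8429 (wall)
  → r_1 = 0.8429
beam 2: φ=0°, α=75°
  d=(0.2588,0.9659)  start (1,3)  tX=2.8205 tY=0.3623  stride 1/|dx|=3.8637 1/|dy|=1.0353
    cross y-line → (1,4), t=0.3623
    cross y-line → (1,5), t=1.3976
    cross y-line → (1,6), t=2.4329
    cross x-line → (2,6), t=2.8205
    cross y-line → (2,7), t=3.4682
    cross y-line → (2,8), t=4.5035
    cross y-line → (2,9), t=5.5387 (wall)
  → r_2 = 5.5387
beam 3: φ=45°, α=120°
  d=(-0.5000,0.8660)  start (1,3)  tX=0.5400 tY=0.4041  stride 1/|dx|=2.0000 1/|dy|=1.1547
    cross y-line → (1,4), t=0.4041
    cross x-line → (0,4), t=0.5400 (wall)
  → r_3 = 0.5400

ranges = [0.8429, 5.5387, 0.5400]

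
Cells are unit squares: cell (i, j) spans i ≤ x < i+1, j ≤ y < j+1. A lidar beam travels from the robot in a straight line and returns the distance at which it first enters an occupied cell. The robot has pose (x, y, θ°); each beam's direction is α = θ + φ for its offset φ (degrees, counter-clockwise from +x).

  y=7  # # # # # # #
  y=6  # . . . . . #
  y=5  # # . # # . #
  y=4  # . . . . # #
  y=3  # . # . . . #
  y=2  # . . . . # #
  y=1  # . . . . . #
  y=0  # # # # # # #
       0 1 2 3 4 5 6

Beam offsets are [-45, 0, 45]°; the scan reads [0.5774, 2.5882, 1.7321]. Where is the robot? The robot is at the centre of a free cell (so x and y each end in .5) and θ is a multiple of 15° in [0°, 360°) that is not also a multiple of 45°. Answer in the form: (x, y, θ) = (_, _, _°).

(x, y, θ) = (4.5, 4.5, 165°)

The pose lattice has 24·16 = 384 candidates. Test each by forward raycasting.
  (4.5, 2.5, 120°): beam 1 = 1.9319 ≠ 0.5774 ✗
  (1.5, 6.5, 285°): beam 2 = 0.5176 ≠ 2.5882 ✗
  (5.5, 1.5, 195°): beam 1 = 3.0000 ≠ 0.5774 ✗
  …
  (4.5, 4.5, 165°): r_1=0.5774, r_2=2.5882, r_3=1.7321 — all match ✓
Unique over the lattice → pose = (4.5, 4.5, 165°).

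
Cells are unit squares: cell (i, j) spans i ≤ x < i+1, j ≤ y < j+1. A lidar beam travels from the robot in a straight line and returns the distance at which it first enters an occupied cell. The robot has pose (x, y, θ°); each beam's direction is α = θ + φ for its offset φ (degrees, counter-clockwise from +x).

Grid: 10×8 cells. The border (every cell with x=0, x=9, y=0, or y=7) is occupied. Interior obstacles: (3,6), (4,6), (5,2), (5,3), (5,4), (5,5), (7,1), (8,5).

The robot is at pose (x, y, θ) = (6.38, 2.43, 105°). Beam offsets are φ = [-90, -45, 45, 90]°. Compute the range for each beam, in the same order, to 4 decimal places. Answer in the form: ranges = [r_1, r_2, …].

ranges = [2.7124, 3.2400, 0.4388, 0.3934]

beam 1: φ=-90°, α=15°
  d=(0.9659,0.2588)  start (6,2)  tX=0.6419 tY=2.2023  stride 1/|dx|=1.0353 1/|dy|=3.8637
    cross x-line → (7,2), t=0.6419
    cross x-line → (8,2), t=1.6771
    cross y-line → (8,3), t=2.2023
    cross x-line → (9,3), t=2.7124 (wall)
  → r_1 = 2.7124
beam 2: φ=-45°, α=60°
  d=(0.5000,0.8660)  start (6,2)  tX=1.2400 tY=0.6582  stride 1/|dx|=2.0000 1/|dy|=1.1547
    cross y-line → (6,3), t=0.6582
    cross x-line → (7,3), t=1.2400
    cross y-line → (7,4), t=1.8129
    cross y-line → (7,5), t=2.9676
    cross x-line → (8,5), t=3.2400 (wall)
  → r_2 = 3.2400
beam 3: φ=45°, α=150°
  d=(-0.8660,0.5000)  start (6,2)  tX=0.4388 tY=1.1400  stride 1/|dx|=1.1547 1/|dy|=2.0000
    cross x-line → (5,2), t=0.4388 (wall)
  → r_3 = 0.4388
beam 4: φ=90°, α=195°
  d=(-0.9659,-0.2588)  start (6,2)  tX=0.3934 tY=1.6614  stride 1/|dx|=1.0353 1/|dy|=3.8637
    cross x-line → (5,2), t=0.3934 (wall)
  → r_4 = 0.3934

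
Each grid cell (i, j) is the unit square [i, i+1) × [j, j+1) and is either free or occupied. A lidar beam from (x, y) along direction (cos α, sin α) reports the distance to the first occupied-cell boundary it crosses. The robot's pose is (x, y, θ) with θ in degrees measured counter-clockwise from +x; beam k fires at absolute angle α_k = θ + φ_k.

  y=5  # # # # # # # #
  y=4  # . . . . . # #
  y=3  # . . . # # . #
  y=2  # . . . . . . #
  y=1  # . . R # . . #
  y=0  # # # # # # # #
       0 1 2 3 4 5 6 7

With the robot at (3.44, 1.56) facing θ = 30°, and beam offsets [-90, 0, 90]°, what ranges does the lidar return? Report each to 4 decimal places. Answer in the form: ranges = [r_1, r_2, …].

ranges = [0.6466, 0.6466, 3.9722]

beam 1: φ=-90°, α=300°
  dir = (cos 300°, sin 300°) = (0.5000, -0.8660); from cell (3,1)
  next x-line at t=1.1200, next y-line at t=0.6466; Δt_x=2.0000, Δt_y=1.1547
    y: enter (3,0) at t=0.6466 ← occupied
  → r_1 = 0.6466
beam 2: φ=0°, α=30°
  dir = (cos 30°, sin 30°) = (0.8660, 0.5000); from cell (3,1)
  next x-line at t=0.6466, next y-line at t=0.8800; Δt_x=1.1547, Δt_y=2.0000
    x: enter (4,1) at t=0.6466 ← occupied
  → r_2 = 0.6466
beam 3: φ=90°, α=120°
  dir = (cos 120°, sin 120°) = (-0.5000, 0.8660); from cell (3,1)
  next x-line at t=0.8800, next y-line at t=0.5081; Δt_x=2.0000, Δt_y=1.1547
    y: enter (3,2) at t=0.5081
    x: enter (2,2) at t=0.8800
    y: enter (2,3) at t=1.6628
    y: enter (2,4) at t=2.8175
    x: enter (1,4) at t=2.8800
    y: enter (1,5) at t=3.9722 ← occupied
  → r_3 = 3.9722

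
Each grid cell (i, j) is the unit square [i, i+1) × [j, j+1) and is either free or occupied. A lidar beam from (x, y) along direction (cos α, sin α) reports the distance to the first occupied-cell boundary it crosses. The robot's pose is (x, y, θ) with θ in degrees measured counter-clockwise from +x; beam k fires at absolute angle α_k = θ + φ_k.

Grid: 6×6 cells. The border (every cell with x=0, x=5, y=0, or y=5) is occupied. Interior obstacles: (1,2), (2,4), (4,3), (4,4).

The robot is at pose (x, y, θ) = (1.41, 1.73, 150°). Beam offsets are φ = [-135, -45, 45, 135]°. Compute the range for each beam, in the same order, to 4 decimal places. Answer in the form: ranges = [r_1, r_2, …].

ranges = [3.7166, 0.2795, 0.4245, 0.7558]

beam 1: φ=-135°, α=15°
  dir = (cos 15°, sin 15°) = (0.9659, 0.2588); from cell (1,1)
  next x-line at t=0.6108, next y-line at t=1.0432; Δt_x=1.0353, Δt_y=3.8637
    x: enter (2,1) at t=0.6108
    y: enter (2,2) at t=1.0432
    x: enter (3,2) at t=1.6461
    x: enter (4,2) at t=2.6814
    x: enter (5,2) at t=3.7166 ← occupied
  → r_1 = 3.7166
beam 2: φ=-45°, α=105°
  dir = (cos 105°, sin 105°) = (-0.2588, 0.9659); from cell (1,1)
  next x-line at t=1.5841, next y-line at t=0.2795; Δt_x=3.8637, Δt_y=1.0353
    y: enter (1,2) at t=0.2795 ← occupied
  → r_2 = 0.2795
beam 3: φ=45°, α=195°
  dir = (cos 195°, sin 195°) = (-0.9659, -0.2588); from cell (1,1)
  next x-line at t=0.4245, next y-line at t=2.8205; Δt_x=1.0353, Δt_y=3.8637
    x: enter (0,1) at t=0.4245 ← occupied
  → r_3 = 0.4245
beam 4: φ=135°, α=285°
  dir = (cos 285°, sin 285°) = (0.2588, -0.9659); from cell (1,1)
  next x-line at t=2.2796, next y-line at t=0.7558; Δt_x=3.8637, Δt_y=1.0353
    y: enter (1,0) at t=0.7558 ← occupied
  → r_4 = 0.7558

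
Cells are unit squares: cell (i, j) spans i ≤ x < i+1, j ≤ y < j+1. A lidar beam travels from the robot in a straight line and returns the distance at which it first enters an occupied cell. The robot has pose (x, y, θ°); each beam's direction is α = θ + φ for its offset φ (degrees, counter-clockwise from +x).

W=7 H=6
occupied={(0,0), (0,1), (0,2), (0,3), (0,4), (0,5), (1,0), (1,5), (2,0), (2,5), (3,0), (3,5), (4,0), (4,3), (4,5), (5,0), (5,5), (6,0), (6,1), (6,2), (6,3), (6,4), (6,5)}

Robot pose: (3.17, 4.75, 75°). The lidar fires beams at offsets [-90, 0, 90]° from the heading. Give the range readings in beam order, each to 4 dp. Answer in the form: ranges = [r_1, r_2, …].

ranges = [2.9298, 0.2588, 0.9659]

beam 1: φ=-90°, α=345°
  dir = (cos 345°, sin 345°) = (0.9659, -0.2588); from cell (3,4)
  next x-line at t=0.8593, next y-line at t=2.8978; Δt_x=1.0353, Δt_y=3.8637
    x: enter (4,4) at t=0.8593
    x: enter (5,4) at t=1.8946
    y: enter (5,3) at t=2.8978
    x: enter (6,3) at t=2.9298 ← occupied
  → r_1 = 2.9298
beam 2: φ=0°, α=75°
  dir = (cos 75°, sin 75°) = (0.2588, 0.9659); from cell (3,4)
  next x-line at t=3.2069, next y-line at t=0.2588; Δt_x=3.8637, Δt_y=1.0353
    y: enter (3,5) at t=0.2588 ← occupied
  → r_2 = 0.2588
beam 3: φ=90°, α=165°
  dir = (cos 165°, sin 165°) = (-0.9659, 0.2588); from cell (3,4)
  next x-line at t=0.1760, next y-line at t=0.9659; Δt_x=1.0353, Δt_y=3.8637
    x: enter (2,4) at t=0.1760
    y: enter (2,5) at t=0.9659 ← occupied
  → r_3 = 0.9659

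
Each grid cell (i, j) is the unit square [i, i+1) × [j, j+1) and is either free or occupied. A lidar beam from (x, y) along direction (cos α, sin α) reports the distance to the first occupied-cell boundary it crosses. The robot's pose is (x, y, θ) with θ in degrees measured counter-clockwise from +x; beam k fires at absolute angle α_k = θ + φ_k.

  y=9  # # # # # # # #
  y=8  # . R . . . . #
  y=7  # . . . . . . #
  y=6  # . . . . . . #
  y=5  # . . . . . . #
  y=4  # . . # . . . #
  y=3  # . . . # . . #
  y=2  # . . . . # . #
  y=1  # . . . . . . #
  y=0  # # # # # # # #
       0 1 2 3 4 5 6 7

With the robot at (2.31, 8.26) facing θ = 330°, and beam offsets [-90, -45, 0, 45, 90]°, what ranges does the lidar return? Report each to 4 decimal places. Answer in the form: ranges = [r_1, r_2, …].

ranges = [2.6200, 3.3750, 5.4155, 2.8591, 0.8545]

beam 1: φ=-90°, α=240°
  direction (-0.5000, -0.8660); cell (2,8); t to first gridline: x 0.6200, y 0.3002 (then +2.0000 / +1.1547)
    (2,7) via y @ 0.3002
    (1,7) via x @ 0.6200
    (1,6) via y @ 1.4549
    (1,5) via y @ 2.6096
    (0,5) via x @ 2.6200  # hit
  → r_1 = 2.6200
beam 2: φ=-45°, α=285°
  direction (0.2588, -0.9659); cell (2,8); t to first gridline: x 2.6660, y 0.2692 (then +3.8637 / +1.0353)
    (2,7) via y @ 0.2692
    (2,6) via y @ 1.3044
    (2,5) via y @ 2.3397
    (3,5) via x @ 2.6660
    (3,4) via y @ 3.3750  # hit
  → r_2 = 3.3750
beam 3: φ=0°, α=330°
  direction (0.8660, -0.5000); cell (2,8); t to first gridline: x 0.7967, y 0.5200 (then +1.1547 / +2.0000)
    (2,7) via y @ 0.5200
    (3,7) via x @ 0.7967
    (4,7) via x @ 1.9514
    (4,6) via y @ 2.5200
    (5,6) via x @ 3.1061
    (6,6) via x @ 4.2608
    (6,5) via y @ 4.5200
    (7,5) via x @ 5.4155  # hit
  → r_3 = 5.4155
beam 4: φ=45°, α=15°
  direction (0.9659, 0.2588); cell (2,8); t to first gridline: x 0.7143, y 2.8591 (then +1.0353 / +3.8637)
    (3,8) via x @ 0.7143
    (4,8) via x @ 1.7496
    (5,8) via x @ 2.7849
    (5,9) via y @ 2.8591  # hit
  → r_4 = 2.8591
beam 5: φ=90°, α=60°
  direction (0.5000, 0.8660); cell (2,8); t to first gridline: x 1.3800, y 0.8545 (then +2.0000 / +1.1547)
    (2,9) via y @ 0.8545  # hit
  → r_5 = 0.8545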